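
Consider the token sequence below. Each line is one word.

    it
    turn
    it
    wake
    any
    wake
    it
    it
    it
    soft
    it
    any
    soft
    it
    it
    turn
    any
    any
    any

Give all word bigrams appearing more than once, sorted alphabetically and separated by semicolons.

Bigram counts meeting the condition (more than once):
  any any: 2
  it it: 3
  it turn: 2
  soft it: 2

any any; it it; it turn; soft it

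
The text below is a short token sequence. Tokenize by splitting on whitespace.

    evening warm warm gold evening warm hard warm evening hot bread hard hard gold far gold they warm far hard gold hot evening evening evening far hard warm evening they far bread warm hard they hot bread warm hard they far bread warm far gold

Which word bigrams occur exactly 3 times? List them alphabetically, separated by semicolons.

Bigram counts meeting the condition (exactly 3 times):
  bread warm: 3
  warm hard: 3

bread warm; warm hard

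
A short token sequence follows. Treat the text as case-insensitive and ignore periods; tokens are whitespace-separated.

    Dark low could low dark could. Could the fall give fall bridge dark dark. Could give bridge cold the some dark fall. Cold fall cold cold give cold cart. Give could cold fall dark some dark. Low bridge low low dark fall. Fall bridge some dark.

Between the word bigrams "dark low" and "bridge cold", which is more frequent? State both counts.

"dark low" (2 vs 1)

"dark low": 2 occurrences
"bridge cold": 1 occurrence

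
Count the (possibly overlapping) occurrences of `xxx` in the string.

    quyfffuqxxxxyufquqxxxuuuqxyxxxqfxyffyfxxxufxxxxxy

Sliding a length-3 window over the 49 characters (47 positions):
  position 9–11: xxx
  position 10–12: xxx
  position 19–21: xxx
  position 28–30: xxx
  position 39–41: xxx
  position 44–46: xxx
  position 45–47: xxx
  position 46–48: xxx

8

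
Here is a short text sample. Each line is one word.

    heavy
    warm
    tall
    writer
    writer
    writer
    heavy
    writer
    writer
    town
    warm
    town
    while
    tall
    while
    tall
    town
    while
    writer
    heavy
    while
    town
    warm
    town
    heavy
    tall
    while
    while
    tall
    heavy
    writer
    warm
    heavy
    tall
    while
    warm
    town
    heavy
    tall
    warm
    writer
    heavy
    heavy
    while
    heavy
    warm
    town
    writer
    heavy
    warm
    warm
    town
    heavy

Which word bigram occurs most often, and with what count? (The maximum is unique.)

"warm town", 5 times

Bigram frequencies (highest first):
  warm town: 5
  writer heavy: 4
  heavy warm: 3
  writer writer: 3
  while tall: 3
  tall while: 3
  … (23 more, each ≤ 3)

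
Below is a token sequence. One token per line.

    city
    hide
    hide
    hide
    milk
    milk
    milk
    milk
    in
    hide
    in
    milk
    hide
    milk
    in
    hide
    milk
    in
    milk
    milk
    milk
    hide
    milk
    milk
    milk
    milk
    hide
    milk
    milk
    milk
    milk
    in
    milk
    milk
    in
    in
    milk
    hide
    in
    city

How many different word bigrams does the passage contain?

40 tokens → 39 bigram windows in total.
Repeated bigrams (each contributes count−1 duplicates):
  milk milk: 12
  hide milk: 5
  milk in: 5
  in milk: 4
  milk hide: 4
  hide hide: 2
  hide in: 2
  in hide: 2
28 duplicate windows → 39 − 28 = 11 distinct.

11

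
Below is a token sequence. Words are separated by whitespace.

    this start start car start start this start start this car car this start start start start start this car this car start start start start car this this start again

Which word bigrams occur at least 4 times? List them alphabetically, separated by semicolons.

start start; this start

Bigram counts meeting the condition (at least 4 times):
  start start: 10
  this start: 4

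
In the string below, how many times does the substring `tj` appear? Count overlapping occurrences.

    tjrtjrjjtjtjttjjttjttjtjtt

Sliding a length-2 window over the 26 characters (25 positions):
  position 1–2: tj
  position 4–5: tj
  position 9–10: tj
  position 11–12: tj
  position 14–15: tj
  position 18–19: tj
  position 21–22: tj
  position 23–24: tj

8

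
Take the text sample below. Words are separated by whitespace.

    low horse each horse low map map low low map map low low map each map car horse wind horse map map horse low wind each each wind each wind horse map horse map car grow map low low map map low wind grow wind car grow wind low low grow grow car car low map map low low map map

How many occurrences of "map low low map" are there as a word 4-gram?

4

Scanning the 58 overlapping 4-gram windows for "map low low map":
  position 7–10: map low low map
  position 11–14: map low low map
  position 37–40: map low low map
  position 57–60: map low low map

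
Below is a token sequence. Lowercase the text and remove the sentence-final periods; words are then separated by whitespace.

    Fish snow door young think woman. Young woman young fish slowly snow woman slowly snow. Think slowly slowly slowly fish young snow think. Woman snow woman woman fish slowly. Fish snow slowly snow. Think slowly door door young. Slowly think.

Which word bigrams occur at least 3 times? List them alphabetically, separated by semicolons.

slowly snow; snow think

Bigram counts meeting the condition (at least 3 times):
  slowly snow: 3
  snow think: 3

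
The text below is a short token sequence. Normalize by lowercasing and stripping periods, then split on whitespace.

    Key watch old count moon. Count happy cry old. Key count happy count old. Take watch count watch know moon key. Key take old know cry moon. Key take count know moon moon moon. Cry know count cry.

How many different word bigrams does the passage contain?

38 tokens → 37 bigram windows in total.
Repeated bigrams (each contributes count−1 duplicates):
  count happy: 2
  key take: 2
  know moon: 2
  moon key: 2
  moon moon: 2
5 duplicate windows → 37 − 5 = 32 distinct.

32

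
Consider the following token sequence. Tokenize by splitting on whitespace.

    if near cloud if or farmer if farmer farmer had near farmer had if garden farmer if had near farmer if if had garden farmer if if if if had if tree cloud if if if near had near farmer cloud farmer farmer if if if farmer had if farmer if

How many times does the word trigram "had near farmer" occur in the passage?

Scanning the 49 overlapping trigram windows for "had near farmer":
  position 10–12: had near farmer
  position 18–20: had near farmer
  position 38–40: had near farmer

3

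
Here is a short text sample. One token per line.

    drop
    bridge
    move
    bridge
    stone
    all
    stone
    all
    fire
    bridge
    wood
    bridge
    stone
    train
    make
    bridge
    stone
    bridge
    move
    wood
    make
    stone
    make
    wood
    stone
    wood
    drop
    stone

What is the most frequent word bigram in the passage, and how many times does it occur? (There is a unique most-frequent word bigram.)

"bridge stone", 3 times

Bigram frequencies (highest first):
  bridge stone: 3
  bridge move: 2
  stone all: 2
  drop bridge: 1
  move bridge: 1
  all stone: 1
  … (17 more, each ≤ 1)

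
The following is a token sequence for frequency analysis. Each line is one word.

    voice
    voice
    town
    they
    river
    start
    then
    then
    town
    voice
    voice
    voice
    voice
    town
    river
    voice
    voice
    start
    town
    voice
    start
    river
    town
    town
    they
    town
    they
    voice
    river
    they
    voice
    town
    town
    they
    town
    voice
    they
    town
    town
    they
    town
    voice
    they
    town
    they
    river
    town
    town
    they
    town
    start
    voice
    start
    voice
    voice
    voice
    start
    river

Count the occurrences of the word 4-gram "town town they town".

Scanning the 55 overlapping 4-gram windows for "town town they town":
  position 23–26: town town they town
  position 32–35: town town they town
  position 38–41: town town they town
  position 47–50: town town they town

4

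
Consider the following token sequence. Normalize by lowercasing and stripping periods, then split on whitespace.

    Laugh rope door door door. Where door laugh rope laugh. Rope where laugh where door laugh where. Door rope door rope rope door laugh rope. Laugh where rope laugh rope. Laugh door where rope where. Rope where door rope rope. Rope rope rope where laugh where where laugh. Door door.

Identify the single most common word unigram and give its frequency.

"rope", 16 times

Unigram frequencies (highest first):
  rope: 16
  door: 12
  laugh: 11
  where: 11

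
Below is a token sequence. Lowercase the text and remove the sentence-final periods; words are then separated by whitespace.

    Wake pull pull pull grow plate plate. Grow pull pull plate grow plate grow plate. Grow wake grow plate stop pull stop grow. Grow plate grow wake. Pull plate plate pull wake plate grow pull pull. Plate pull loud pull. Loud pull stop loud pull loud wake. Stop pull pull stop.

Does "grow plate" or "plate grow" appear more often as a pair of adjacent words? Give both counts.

"grow plate": 5 occurrences
"plate grow": 6 occurrences

"plate grow" (6 vs 5)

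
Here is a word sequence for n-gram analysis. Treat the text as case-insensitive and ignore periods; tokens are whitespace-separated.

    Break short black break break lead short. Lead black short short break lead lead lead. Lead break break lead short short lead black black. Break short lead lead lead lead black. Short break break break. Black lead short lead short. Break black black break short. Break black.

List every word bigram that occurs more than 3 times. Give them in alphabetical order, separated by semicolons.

Bigram counts meeting the condition (more than 3 times):
  break break: 4
  lead lead: 6
  lead short: 4
  short break: 4
  short lead: 4

break break; lead lead; lead short; short break; short lead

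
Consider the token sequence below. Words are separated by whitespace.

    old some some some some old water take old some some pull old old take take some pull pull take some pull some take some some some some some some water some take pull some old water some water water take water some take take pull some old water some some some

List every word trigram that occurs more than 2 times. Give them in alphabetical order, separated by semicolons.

some old water; some some some

Trigram counts meeting the condition (more than 2 times):
  some old water: 3
  some some some: 7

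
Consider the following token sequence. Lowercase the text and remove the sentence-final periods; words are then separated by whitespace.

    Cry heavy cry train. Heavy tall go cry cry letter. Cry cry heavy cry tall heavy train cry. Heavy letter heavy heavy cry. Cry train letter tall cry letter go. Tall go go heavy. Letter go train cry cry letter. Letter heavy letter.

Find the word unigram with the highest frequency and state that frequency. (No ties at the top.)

"cry", 13 times

Unigram frequencies (highest first):
  cry: 13
  heavy: 9
  letter: 8
  go: 5
  train: 4
  tall: 4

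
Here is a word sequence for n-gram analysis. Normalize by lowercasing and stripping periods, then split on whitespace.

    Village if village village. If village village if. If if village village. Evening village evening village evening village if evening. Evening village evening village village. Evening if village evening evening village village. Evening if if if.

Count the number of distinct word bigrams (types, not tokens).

9

36 tokens → 35 bigram windows in total.
Repeated bigrams (each contributes count−1 duplicates):
  village evening: 7
  evening village: 6
  village village: 5
  if if: 4
  if village: 4
  village if: 4
  evening evening: 2
  evening if: 2
26 duplicate windows → 35 − 26 = 9 distinct.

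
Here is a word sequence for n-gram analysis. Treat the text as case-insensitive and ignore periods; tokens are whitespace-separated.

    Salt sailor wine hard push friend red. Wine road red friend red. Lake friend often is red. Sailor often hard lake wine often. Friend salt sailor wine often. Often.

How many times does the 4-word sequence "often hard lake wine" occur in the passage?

1

Scanning the 26 overlapping 4-gram windows for "often hard lake wine":
  position 19–22: often hard lake wine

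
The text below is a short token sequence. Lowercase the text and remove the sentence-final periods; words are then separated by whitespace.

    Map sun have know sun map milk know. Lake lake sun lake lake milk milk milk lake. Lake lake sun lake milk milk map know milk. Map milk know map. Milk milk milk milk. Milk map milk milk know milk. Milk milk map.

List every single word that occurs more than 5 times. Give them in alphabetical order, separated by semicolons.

lake; map; milk

Unigram counts meeting the condition (more than 5 times):
  lake: 8
  map: 7
  milk: 18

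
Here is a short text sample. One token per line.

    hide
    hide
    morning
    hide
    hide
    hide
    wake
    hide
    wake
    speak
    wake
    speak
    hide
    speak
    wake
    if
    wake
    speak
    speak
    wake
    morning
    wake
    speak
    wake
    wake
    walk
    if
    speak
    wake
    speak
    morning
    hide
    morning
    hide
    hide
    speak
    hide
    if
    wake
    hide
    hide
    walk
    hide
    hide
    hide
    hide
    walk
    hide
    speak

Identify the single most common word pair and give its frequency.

Bigram frequencies (highest first):
  hide hide: 8
  wake speak: 5
  speak wake: 5
  morning hide: 3
  hide speak: 3
  hide morning: 2
  … (16 more, each ≤ 2)

"hide hide", 8 times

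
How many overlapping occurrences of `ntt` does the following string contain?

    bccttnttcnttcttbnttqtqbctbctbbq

Sliding a length-3 window over the 31 characters (29 positions):
  position 6–8: ntt
  position 10–12: ntt
  position 17–19: ntt

3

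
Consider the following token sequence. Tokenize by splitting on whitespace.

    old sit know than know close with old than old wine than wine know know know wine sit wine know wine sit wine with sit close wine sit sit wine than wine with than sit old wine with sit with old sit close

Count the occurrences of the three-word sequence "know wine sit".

Scanning the 41 overlapping trigram windows for "know wine sit":
  position 16–18: know wine sit
  position 20–22: know wine sit

2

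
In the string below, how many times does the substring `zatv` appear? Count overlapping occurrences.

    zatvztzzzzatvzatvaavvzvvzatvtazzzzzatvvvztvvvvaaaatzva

Sliding a length-4 window over the 54 characters (51 positions):
  position 1–4: zatv
  position 10–13: zatv
  position 14–17: zatv
  position 25–28: zatv
  position 35–38: zatv

5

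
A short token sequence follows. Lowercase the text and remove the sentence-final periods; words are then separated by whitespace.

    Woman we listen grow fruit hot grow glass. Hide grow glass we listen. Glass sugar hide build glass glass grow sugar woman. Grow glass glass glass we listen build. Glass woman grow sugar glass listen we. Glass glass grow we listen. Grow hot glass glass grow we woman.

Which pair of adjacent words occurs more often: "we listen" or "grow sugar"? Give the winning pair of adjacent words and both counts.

"we listen" (4 vs 2)

"we listen": 4 occurrences
"grow sugar": 2 occurrences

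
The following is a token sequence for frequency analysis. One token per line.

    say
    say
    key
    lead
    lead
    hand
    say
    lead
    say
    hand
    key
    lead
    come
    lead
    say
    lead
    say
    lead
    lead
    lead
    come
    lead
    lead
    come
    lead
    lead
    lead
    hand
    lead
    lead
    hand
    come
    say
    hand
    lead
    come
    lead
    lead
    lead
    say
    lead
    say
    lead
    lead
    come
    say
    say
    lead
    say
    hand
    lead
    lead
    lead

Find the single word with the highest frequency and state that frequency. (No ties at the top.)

"lead", 27 times

Unigram frequencies (highest first):
  lead: 27
  say: 12
  hand: 6
  come: 6
  key: 2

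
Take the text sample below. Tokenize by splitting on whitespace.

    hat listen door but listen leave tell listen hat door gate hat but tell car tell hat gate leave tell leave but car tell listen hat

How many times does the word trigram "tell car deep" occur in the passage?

0

Scanning the 24 overlapping trigram windows for "tell car deep":
  (none found)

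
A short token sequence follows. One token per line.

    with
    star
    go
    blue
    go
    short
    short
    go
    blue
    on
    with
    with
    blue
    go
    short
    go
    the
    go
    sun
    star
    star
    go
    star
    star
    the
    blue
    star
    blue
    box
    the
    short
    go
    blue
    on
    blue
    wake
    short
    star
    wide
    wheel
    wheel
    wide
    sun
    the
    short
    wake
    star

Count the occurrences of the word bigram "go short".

2

Scanning the 46 overlapping bigram windows for "go short":
  position 5–6: go short
  position 14–15: go short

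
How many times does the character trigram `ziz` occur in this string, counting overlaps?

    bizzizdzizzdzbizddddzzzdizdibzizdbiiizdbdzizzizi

5

Sliding a length-3 window over the 48 characters (46 positions):
  position 4–6: ziz
  position 8–10: ziz
  position 30–32: ziz
  position 42–44: ziz
  position 45–47: ziz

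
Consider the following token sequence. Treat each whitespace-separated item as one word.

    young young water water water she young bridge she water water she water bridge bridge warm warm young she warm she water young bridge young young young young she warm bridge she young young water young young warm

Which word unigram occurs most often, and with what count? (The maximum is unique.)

"young", 13 times

Unigram frequencies (highest first):
  young: 13
  water: 8
  she: 7
  bridge: 5
  warm: 5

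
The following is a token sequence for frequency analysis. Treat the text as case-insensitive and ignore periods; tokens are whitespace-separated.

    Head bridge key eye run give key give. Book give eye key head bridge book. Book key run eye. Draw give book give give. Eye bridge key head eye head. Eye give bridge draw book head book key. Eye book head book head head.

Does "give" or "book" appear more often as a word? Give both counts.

"book" (8 vs 7)

"give": 7 occurrences
"book": 8 occurrences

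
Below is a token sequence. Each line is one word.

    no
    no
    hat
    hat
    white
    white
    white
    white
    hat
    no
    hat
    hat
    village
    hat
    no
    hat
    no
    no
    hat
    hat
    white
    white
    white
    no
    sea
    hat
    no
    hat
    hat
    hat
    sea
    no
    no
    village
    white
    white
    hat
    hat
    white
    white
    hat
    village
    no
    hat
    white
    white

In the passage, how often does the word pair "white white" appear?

Scanning the 45 overlapping bigram windows for "white white":
  position 5–6: white white
  position 6–7: white white
  position 7–8: white white
  position 21–22: white white
  position 22–23: white white
  position 35–36: white white
  position 39–40: white white
  position 45–46: white white

8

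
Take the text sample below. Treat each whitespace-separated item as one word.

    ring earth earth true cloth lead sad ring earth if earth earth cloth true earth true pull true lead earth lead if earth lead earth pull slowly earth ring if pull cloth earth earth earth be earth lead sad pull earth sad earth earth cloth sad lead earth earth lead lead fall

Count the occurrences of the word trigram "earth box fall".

0

Scanning the 50 overlapping trigram windows for "earth box fall":
  (none found)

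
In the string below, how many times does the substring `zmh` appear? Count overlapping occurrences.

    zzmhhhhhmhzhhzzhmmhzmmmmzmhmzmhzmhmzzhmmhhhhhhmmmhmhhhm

Sliding a length-3 window over the 55 characters (53 positions):
  position 2–4: zmh
  position 25–27: zmh
  position 29–31: zmh
  position 32–34: zmh

4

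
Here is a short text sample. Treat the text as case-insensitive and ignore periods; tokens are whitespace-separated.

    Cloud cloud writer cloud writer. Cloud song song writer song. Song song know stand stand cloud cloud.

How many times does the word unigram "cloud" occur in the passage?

Scanning the 17 tokens for "cloud":
  position 1: cloud
  position 2: cloud
  position 4: cloud
  position 6: cloud
  position 16: cloud
  position 17: cloud

6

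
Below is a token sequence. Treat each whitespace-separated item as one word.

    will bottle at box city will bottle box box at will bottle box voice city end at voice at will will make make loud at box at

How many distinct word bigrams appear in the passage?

27 tokens → 26 bigram windows in total.
Repeated bigrams (each contributes count−1 duplicates):
  will bottle: 3
  at box: 2
  at will: 2
  bottle box: 2
  box at: 2
6 duplicate windows → 26 − 6 = 20 distinct.

20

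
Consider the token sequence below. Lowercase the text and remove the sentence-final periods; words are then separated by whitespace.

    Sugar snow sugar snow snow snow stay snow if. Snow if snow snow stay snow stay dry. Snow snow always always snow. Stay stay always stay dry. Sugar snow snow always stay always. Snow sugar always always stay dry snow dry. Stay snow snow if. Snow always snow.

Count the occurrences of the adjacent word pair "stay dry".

3

Scanning the 47 overlapping bigram windows for "stay dry":
  position 16–17: stay dry
  position 26–27: stay dry
  position 38–39: stay dry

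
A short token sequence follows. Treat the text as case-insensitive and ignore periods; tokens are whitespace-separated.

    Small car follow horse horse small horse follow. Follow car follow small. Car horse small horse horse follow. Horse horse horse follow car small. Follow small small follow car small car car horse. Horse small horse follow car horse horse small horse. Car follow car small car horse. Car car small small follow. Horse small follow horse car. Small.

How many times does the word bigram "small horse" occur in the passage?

4

Scanning the 58 overlapping bigram windows for "small horse":
  position 6–7: small horse
  position 15–16: small horse
  position 35–36: small horse
  position 41–42: small horse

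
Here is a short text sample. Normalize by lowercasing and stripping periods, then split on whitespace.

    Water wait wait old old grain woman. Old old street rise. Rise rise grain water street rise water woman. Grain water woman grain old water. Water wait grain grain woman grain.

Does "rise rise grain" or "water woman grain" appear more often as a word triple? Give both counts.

"water woman grain" (2 vs 1)

"rise rise grain": 1 occurrence
"water woman grain": 2 occurrences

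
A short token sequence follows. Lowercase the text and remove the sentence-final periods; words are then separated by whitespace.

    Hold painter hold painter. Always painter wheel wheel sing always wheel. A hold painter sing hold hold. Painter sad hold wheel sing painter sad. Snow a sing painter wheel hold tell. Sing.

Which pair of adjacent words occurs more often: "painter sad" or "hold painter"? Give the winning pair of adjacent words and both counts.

"hold painter" (4 vs 2)

"painter sad": 2 occurrences
"hold painter": 4 occurrences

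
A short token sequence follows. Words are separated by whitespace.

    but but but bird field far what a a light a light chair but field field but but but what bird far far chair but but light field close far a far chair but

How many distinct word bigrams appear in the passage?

34 tokens → 33 bigram windows in total.
Repeated bigrams (each contributes count−1 duplicates):
  but but: 5
  chair but: 3
  a light: 2
  far chair: 2
8 duplicate windows → 33 − 8 = 25 distinct.

25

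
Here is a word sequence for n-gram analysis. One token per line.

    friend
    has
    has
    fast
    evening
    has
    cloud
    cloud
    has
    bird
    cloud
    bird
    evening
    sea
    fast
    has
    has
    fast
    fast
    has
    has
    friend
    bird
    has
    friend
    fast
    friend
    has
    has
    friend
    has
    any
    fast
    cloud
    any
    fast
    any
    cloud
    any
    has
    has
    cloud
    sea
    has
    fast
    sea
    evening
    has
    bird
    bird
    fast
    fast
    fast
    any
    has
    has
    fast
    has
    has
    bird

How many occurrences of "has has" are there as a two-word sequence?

7

Scanning the 59 overlapping bigram windows for "has has":
  position 2–3: has has
  position 16–17: has has
  position 20–21: has has
  position 28–29: has has
  position 40–41: has has
  position 55–56: has has
  position 58–59: has has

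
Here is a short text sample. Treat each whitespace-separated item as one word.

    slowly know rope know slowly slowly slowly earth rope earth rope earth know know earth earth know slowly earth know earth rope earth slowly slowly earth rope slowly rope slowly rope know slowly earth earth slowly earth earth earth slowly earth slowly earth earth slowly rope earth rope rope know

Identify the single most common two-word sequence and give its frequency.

"slowly earth", 7 times

Bigram frequencies (highest first):
  slowly earth: 7
  earth rope: 5
  earth earth: 5
  earth slowly: 5
  rope earth: 4
  rope know: 3
  … (10 more, each ≤ 3)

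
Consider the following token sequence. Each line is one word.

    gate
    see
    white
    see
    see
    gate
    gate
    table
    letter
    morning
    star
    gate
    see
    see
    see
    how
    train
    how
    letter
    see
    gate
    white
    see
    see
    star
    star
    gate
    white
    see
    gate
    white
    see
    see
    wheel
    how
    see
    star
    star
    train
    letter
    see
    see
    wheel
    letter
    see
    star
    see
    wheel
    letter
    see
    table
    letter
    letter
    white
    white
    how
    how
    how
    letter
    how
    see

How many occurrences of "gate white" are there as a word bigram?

3

Scanning the 60 overlapping bigram windows for "gate white":
  position 21–22: gate white
  position 27–28: gate white
  position 30–31: gate white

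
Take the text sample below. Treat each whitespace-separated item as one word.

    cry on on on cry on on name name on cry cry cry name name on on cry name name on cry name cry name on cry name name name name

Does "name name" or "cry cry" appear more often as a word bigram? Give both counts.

"name name" (6 vs 2)

"name name": 6 occurrences
"cry cry": 2 occurrences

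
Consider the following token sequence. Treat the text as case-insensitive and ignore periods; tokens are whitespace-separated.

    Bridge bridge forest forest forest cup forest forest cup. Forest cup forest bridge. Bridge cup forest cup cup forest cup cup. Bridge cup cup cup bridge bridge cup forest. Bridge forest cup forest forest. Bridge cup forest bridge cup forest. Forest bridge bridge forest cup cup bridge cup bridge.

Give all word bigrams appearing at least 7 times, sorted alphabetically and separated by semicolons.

Bigram counts meeting the condition (at least 7 times):
  cup forest: 9
  forest cup: 7

cup forest; forest cup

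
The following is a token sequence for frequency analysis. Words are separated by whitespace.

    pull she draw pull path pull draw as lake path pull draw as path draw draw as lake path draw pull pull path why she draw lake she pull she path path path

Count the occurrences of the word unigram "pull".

7

Scanning the 33 tokens for "pull":
  position 1: pull
  position 4: pull
  position 6: pull
  position 11: pull
  position 21: pull
  position 22: pull
  position 29: pull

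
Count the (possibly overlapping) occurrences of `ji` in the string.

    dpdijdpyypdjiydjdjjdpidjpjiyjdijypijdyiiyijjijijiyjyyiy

Sliding a length-2 window over the 55 characters (54 positions):
  position 12–13: ji
  position 26–27: ji
  position 44–45: ji
  position 46–47: ji
  position 48–49: ji

5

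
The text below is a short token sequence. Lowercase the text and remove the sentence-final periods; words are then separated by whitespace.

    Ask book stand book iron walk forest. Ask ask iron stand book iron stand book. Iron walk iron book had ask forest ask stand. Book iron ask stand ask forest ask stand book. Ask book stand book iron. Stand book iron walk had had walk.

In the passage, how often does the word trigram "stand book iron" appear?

Scanning the 43 overlapping trigram windows for "stand book iron":
  position 3–5: stand book iron
  position 11–13: stand book iron
  position 14–16: stand book iron
  position 24–26: stand book iron
  position 36–38: stand book iron
  position 39–41: stand book iron

6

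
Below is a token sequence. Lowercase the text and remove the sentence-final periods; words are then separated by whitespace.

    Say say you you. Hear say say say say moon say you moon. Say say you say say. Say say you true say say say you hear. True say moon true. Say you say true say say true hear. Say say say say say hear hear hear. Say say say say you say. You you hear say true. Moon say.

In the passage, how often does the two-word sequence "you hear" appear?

Scanning the 59 overlapping bigram windows for "you hear":
  position 4–5: you hear
  position 26–27: you hear
  position 55–56: you hear

3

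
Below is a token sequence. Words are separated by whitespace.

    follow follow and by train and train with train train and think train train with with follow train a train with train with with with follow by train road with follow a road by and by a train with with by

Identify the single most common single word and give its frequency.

Unigram frequencies (highest first):
  train: 11
  with: 10
  follow: 5
  by: 5
  and: 4
  a: 3
  … (2 more, each ≤ 2)

"train", 11 times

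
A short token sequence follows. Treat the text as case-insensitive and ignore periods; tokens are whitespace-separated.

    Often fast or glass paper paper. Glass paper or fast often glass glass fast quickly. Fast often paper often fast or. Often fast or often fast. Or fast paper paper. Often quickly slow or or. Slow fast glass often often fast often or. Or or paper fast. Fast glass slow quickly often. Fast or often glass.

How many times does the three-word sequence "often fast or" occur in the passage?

5

Scanning the 54 overlapping trigram windows for "often fast or":
  position 1–3: often fast or
  position 19–21: often fast or
  position 22–24: often fast or
  position 25–27: often fast or
  position 52–54: often fast or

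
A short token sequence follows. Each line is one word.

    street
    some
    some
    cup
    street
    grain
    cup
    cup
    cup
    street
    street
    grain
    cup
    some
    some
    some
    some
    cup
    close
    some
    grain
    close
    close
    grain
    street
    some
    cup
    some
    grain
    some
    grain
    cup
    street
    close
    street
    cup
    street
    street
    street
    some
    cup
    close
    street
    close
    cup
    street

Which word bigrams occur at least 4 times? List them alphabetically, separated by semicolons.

cup street; some cup; some some

Bigram counts meeting the condition (at least 4 times):
  cup street: 5
  some cup: 4
  some some: 4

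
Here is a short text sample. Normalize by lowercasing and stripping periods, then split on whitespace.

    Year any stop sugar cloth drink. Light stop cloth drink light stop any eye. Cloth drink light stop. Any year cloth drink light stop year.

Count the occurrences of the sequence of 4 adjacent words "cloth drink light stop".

4

Scanning the 22 overlapping 4-gram windows for "cloth drink light stop":
  position 5–8: cloth drink light stop
  position 9–12: cloth drink light stop
  position 15–18: cloth drink light stop
  position 21–24: cloth drink light stop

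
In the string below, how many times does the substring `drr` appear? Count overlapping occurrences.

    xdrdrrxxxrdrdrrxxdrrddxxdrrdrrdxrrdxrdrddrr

6

Sliding a length-3 window over the 43 characters (41 positions):
  position 4–6: drr
  position 13–15: drr
  position 18–20: drr
  position 25–27: drr
  position 28–30: drr
  position 41–43: drr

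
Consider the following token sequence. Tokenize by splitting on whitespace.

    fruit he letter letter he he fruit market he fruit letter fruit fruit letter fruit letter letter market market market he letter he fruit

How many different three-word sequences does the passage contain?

24 tokens → 22 trigram windows in total.
Repeated trigrams (each contributes count−1 duplicates):
  fruit letter fruit: 2
1 duplicate windows → 22 − 1 = 21 distinct.

21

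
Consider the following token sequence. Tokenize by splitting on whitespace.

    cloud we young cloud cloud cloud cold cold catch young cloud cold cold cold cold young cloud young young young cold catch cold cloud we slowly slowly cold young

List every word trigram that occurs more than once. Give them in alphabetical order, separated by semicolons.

Trigram counts meeting the condition (more than once):
  cloud cold cold: 2
  cold cold cold: 2

cloud cold cold; cold cold cold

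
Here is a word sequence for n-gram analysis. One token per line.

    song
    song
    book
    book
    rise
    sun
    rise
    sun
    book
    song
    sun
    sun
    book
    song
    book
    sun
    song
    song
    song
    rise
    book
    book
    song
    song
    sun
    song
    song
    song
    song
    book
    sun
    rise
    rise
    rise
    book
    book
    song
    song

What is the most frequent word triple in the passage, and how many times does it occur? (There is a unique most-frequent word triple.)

Trigram frequencies (highest first):
  song song song: 3
  song song book: 2
  sun book song: 2
  song book sun: 2
  sun song song: 2
  rise book book: 2
  … (21 more, each ≤ 2)

"song song song", 3 times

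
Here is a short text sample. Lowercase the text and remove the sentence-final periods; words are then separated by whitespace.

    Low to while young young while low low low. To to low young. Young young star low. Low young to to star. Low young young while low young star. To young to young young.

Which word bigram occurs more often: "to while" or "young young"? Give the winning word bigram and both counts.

"young young" (5 vs 1)

"to while": 1 occurrence
"young young": 5 occurrences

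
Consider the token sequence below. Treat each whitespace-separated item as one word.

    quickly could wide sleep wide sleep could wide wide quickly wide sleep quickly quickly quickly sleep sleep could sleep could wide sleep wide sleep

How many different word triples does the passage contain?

18

24 tokens → 22 trigram windows in total.
Repeated trigrams (each contributes count−1 duplicates):
  could wide sleep: 2
  sleep could wide: 2
  sleep wide sleep: 2
  wide sleep wide: 2
4 duplicate windows → 22 − 4 = 18 distinct.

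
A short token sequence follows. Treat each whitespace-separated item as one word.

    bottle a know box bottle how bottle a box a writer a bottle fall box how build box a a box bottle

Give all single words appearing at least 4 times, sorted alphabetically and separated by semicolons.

Unigram counts meeting the condition (at least 4 times):
  a: 6
  bottle: 5
  box: 5

a; bottle; box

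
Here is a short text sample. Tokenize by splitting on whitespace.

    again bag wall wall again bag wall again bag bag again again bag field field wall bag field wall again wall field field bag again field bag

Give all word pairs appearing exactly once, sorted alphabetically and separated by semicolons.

Bigram counts meeting the condition (exactly once):
  again again: 1
  again field: 1
  again wall: 1
  bag bag: 1
  wall bag: 1
  wall field: 1
  wall wall: 1

again again; again field; again wall; bag bag; wall bag; wall field; wall wall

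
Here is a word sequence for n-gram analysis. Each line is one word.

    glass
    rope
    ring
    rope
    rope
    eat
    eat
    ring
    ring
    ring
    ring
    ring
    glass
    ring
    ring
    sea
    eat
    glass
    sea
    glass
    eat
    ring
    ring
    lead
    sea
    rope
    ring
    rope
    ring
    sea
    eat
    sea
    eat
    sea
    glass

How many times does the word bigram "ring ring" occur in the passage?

Scanning the 34 overlapping bigram windows for "ring ring":
  position 8–9: ring ring
  position 9–10: ring ring
  position 10–11: ring ring
  position 11–12: ring ring
  position 14–15: ring ring
  position 22–23: ring ring

6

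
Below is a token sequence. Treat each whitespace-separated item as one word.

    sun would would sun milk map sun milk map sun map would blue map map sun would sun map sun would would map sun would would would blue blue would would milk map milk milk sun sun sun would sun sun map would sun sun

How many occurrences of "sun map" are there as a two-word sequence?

3

Scanning the 44 overlapping bigram windows for "sun map":
  position 10–11: sun map
  position 18–19: sun map
  position 41–42: sun map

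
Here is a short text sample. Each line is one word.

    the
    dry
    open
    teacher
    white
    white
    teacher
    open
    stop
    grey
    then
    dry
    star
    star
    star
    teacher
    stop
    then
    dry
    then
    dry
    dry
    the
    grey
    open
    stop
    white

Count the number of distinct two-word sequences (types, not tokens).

22

27 tokens → 26 bigram windows in total.
Repeated bigrams (each contributes count−1 duplicates):
  then dry: 3
  open stop: 2
  star star: 2
4 duplicate windows → 26 − 4 = 22 distinct.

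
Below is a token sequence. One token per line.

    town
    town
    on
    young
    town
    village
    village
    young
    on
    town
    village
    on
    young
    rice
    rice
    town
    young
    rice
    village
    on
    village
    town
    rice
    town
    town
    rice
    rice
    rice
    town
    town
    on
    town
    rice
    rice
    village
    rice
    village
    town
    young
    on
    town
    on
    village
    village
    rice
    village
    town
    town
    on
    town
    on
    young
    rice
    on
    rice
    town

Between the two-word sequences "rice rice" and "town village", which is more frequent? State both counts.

"rice rice": 4 occurrences
"town village": 2 occurrences

"rice rice" (4 vs 2)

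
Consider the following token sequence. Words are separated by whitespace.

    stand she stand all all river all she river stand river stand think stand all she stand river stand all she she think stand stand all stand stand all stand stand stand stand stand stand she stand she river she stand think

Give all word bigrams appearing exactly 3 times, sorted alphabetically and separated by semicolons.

Bigram counts meeting the condition (exactly 3 times):
  all she: 3
  river stand: 3
  stand she: 3

all she; river stand; stand she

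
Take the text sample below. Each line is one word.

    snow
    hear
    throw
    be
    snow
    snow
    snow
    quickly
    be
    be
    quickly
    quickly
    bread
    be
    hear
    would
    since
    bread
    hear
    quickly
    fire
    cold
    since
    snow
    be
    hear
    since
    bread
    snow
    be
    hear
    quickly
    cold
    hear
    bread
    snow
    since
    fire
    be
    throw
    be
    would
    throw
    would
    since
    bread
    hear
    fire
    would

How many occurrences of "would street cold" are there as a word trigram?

0

Scanning the 47 overlapping trigram windows for "would street cold":
  (none found)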